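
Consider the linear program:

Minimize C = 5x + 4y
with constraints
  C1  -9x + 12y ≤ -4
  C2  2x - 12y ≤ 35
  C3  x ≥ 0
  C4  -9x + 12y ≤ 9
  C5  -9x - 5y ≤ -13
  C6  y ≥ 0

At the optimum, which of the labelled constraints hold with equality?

C5 and C6

Feasible corners and C = 5x + 4y:
  (176/153, 9/17) → C = 1204/153
  (35/2, 0) → C = 175/2
  (13/9, 0) → C = 65/9
The feasible region is unbounded (it extends along (4, 3), (6, 1)), but C strictly increases along every unbounded feasible direction, so there is no improving ray and the minimum is attained at a vertex.

The minimum is at (13/9, 0). Substituting into each constraint, equality holds for C5 and C6; the remaining constraints have slack.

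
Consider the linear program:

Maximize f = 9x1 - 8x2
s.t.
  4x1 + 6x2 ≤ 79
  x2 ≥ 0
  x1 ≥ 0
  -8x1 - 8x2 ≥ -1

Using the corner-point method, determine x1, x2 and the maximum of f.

x1 = 1/8, x2 = 0, maximum f = 9/8

Vertices and f = 9x1 - 8x2:
  (0, 0) → f = 0
  (1/8, 0) → f = 9/8
  (0, 1/8) → f = -1

The optimum lies where x2 = 0 and -8x1 - 8x2 = -1.
Solving simultaneously gives x1 = 1/8, x2 = 0.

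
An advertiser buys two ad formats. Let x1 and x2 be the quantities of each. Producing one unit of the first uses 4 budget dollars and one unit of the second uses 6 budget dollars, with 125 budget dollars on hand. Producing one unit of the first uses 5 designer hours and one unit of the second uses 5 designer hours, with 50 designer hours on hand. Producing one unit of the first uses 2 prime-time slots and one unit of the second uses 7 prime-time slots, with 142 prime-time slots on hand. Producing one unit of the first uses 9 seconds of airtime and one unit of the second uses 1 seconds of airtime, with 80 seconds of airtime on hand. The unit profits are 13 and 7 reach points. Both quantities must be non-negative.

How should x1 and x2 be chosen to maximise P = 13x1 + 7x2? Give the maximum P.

Feasible corners and P = 13x1 + 7x2:
  (0, 0) → P = 0
  (0, 10) → P = 70
  (80/9, 0) → P = 1040/9
  (35/4, 5/4) → P = 245/2

x1 = 35/4, x2 = 5/4, maximum P = 245/2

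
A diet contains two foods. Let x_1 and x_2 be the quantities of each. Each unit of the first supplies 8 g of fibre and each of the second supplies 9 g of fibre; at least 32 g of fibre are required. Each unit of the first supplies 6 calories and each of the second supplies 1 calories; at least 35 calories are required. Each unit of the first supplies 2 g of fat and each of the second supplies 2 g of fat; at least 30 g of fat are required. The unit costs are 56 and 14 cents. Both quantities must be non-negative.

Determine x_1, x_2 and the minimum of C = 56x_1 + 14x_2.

x_1 = 4, x_2 = 11, minimum C = 378

The feasible region is unbounded (it extends along (0, 1), (1, 0)), but C strictly increases along every unbounded feasible direction, so there is no improving ray and the minimum is attained at a vertex.

The optimum lies where 6x_1 + x_2 = 35 and 2x_1 + 2x_2 = 30.
Solving simultaneously gives x_1 = 4, x_2 = 11.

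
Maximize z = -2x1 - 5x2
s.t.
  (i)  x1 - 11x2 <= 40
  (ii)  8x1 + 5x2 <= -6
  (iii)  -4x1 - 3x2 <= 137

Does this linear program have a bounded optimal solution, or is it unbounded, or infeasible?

Vertices and z = -2x1 - 5x2:
  (134/93, -326/93) → z = 454/31
  (-1387/47, -297/47) → z = 4259/47
The feasible region has finitely many vertices and no improving ray; the maximum is 4259/47 at (-1387/47, -297/47).

bounded optimum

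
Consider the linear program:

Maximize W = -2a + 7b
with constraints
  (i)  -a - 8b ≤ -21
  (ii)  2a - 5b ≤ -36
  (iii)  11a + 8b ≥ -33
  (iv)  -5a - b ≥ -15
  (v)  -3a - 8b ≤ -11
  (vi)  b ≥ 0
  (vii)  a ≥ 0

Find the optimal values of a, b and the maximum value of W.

Extreme points and W = -2a + 7b:
  (13/9, 70/9) → W = 464/9
  (0, 36/5) → W = 252/5
  (0, 15) → W = 105

The optimum lies where -5a - b = -15 and a = 0.
Solving simultaneously gives a = 0, b = 15.

a = 0, b = 15, maximum W = 105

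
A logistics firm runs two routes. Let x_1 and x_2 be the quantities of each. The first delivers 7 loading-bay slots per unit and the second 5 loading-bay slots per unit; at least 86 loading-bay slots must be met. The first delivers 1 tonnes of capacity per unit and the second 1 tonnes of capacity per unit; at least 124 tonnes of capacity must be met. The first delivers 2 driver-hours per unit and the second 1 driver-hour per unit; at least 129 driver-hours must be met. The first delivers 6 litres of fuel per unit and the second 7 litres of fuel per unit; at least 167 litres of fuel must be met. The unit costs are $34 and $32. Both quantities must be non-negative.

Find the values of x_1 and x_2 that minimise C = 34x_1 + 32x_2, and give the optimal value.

x_1 = 5, x_2 = 119, minimum C = 3978

Extreme points and C = 34x_1 + 32x_2:
  (0, 129) → C = 4128
  (124, 0) → C = 4216
  (5, 119) → C = 3978
The feasible region is unbounded (it extends along (0, 1), (1, 0)), but C strictly increases along every unbounded feasible direction, so there is no improving ray and the minimum is attained at a vertex.

The optimum lies where x_1 + x_2 = 124 and 2x_1 + x_2 = 129.
Solving simultaneously gives x_1 = 5, x_2 = 119.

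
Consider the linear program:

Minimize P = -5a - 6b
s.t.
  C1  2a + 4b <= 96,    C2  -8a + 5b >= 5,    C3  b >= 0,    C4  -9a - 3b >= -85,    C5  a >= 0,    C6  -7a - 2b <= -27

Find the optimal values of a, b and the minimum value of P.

a = 26/15, b = 347/15, minimum P = -2212/15

Feasible corners and P = -5a - 6b:
  (26/15, 347/15) → P = -2212/15
  (0, 24) → P = -144
  (410/69, 725/69) → P = -6400/69
  (125/51, 251/51) → P = -2131/51
  (0, 27/2) → P = -81

At the optimal vertex, 2a + 4b = 96 and -9a - 3b = -85.
Solving simultaneously gives a = 26/15, b = 347/15.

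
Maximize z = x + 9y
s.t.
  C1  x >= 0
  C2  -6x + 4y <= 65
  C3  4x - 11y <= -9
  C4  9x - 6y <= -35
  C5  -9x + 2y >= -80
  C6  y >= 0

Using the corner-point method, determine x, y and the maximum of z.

Extreme points and z = x + 9y:
  (0, 65/4) → z = 585/4
  (0, 35/6) → z = 105/2
  (75/4, 355/8) → z = 3345/8
  (275/18, 115/4) → z = 9865/36

The binding constraints are -6x + 4y = 65 and -9x + 2y = -80.
Solving simultaneously gives x = 75/4, y = 355/8.

x = 75/4, y = 355/8, maximum z = 3345/8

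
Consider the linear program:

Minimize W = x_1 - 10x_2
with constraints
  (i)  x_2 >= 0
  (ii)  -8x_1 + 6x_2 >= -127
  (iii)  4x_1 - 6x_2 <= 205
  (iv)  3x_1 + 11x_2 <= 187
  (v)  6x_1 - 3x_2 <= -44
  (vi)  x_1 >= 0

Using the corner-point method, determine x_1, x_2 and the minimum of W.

x_1 = 0, x_2 = 17, minimum W = -170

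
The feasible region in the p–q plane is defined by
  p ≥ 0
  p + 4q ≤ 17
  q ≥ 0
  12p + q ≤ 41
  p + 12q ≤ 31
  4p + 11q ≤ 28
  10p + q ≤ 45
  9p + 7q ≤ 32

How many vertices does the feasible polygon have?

Intersecting each pair of boundary lines and keeping only the points that satisfy every inequality leaves:
  (0, 0)
  (0, 28/11)
  (41/12, 0)
  (17/5, 1/5)
  (156/71, 124/71)

5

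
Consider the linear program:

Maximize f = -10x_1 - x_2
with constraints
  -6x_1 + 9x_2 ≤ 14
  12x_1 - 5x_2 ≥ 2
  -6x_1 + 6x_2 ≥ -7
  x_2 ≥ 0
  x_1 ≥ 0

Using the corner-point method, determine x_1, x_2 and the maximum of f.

Vertices and f = -10x_1 - x_2:
  (44/39, 30/13) → f = -530/39
  (49/6, 7) → f = -266/3
  (1/6, 0) → f = -5/3
  (7/6, 0) → f = -35/3

The optimum lies where 12x_1 - 5x_2 = 2 and x_2 = 0.
Solving simultaneously gives x_1 = 1/6, x_2 = 0.

x_1 = 1/6, x_2 = 0, maximum f = -5/3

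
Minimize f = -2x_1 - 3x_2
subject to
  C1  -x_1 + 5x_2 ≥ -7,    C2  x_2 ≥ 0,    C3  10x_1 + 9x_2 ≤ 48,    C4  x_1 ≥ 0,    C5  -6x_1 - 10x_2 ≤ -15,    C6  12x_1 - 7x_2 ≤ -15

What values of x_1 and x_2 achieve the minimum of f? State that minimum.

Feasible corners and f = -2x_1 - 3x_2:
  (0, 16/3) → f = -16
  (201/178, 363/89) → f = -1290/89
  (0, 15/7) → f = -45/7

The binding constraints are 10x_1 + 9x_2 = 48 and x_1 = 0.
Solving simultaneously gives x_1 = 0, x_2 = 16/3.

x_1 = 0, x_2 = 16/3, minimum f = -16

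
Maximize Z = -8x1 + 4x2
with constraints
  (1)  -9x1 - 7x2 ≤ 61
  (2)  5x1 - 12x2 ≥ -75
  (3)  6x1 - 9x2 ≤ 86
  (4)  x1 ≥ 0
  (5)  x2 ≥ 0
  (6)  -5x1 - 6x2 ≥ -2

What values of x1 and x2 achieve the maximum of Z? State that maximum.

x1 = 0, x2 = 1/3, maximum Z = 4/3

Vertices and Z = -8x1 + 4x2:
  (0, 0) → Z = 0
  (0, 1/3) → Z = 4/3
  (2/5, 0) → Z = -16/5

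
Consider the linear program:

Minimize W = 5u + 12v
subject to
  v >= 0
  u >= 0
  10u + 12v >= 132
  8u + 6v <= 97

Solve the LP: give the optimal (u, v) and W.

u = 31/3, v = 43/18, minimum W = 241/3

Corner points and W = 5u + 12v:
  (0, 11) → W = 132
  (0, 97/6) → W = 194
  (31/3, 43/18) → W = 241/3

At the optimal vertex, 10u + 12v = 132 and 8u + 6v = 97.
Solving simultaneously gives u = 31/3, v = 43/18.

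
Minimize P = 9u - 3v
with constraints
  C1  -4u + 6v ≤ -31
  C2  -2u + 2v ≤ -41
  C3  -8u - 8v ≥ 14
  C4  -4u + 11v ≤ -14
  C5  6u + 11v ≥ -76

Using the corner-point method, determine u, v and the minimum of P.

Corner points and P = 9u - 3v:
  (75/8, -89/8) → P = 471/4
  (299/34, -199/17) → P = 3885/34
  (227/20, -131/10) → P = 2829/20

u = 299/34, v = -199/17, minimum P = 3885/34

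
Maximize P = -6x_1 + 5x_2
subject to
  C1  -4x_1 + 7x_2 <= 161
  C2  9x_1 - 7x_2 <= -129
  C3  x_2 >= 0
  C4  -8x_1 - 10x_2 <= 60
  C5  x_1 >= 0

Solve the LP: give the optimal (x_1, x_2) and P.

x_1 = 0, x_2 = 23, maximum P = 115

Vertices and P = -6x_1 + 5x_2:
  (32/5, 933/35) → P = 3321/35
  (0, 23) → P = 115
  (0, 129/7) → P = 645/7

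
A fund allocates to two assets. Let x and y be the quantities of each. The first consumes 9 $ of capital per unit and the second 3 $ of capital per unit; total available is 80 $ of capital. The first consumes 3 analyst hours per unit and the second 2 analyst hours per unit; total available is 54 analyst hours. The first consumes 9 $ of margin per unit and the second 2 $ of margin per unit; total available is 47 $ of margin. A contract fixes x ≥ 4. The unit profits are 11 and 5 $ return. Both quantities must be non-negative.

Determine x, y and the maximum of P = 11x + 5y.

x = 4, y = 11/2, maximum P = 143/2

Extreme points and P = 11x + 5y:
  (47/9, 0) → P = 517/9
  (4, 0) → P = 44
  (4, 11/2) → P = 143/2

The optimum lies where 9x + 2y = 47 and x = 4.
Solving simultaneously gives x = 4, y = 11/2.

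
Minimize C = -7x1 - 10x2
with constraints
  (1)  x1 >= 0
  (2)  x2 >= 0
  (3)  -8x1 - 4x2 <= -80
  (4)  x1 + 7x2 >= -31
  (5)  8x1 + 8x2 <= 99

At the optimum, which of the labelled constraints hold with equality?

Extreme points and C = -7x1 - 10x2:
  (10, 0) → C = -70
  (99/8, 0) → C = -693/8
  (61/8, 19/4) → C = -807/8

The minimum is at (61/8, 19/4). Substituting into each constraint, equality holds for (3) and (5); the remaining constraints have slack.

(3) and (5)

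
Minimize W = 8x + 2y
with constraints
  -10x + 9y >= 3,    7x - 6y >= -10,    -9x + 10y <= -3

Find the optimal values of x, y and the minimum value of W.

x = -24, y = -79/3, minimum W = -734/3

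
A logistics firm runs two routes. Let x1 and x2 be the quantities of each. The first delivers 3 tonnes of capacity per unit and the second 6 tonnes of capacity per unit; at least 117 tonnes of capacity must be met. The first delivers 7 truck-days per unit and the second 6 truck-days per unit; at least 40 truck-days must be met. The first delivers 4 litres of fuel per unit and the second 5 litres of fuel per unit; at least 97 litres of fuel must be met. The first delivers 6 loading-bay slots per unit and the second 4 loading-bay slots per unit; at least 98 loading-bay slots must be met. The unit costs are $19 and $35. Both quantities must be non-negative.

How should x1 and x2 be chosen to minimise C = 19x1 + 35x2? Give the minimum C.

Corner points and C = 19x1 + 35x2:
  (0, 49/2) → C = 1715/2
  (39, 0) → C = 741
  (5, 17) → C = 690
The feasible region is unbounded (it extends along (0, 1), (1, 0)), but C strictly increases along every unbounded feasible direction, so there is no improving ray and the minimum is attained at a vertex.

x1 = 5, x2 = 17, minimum C = 690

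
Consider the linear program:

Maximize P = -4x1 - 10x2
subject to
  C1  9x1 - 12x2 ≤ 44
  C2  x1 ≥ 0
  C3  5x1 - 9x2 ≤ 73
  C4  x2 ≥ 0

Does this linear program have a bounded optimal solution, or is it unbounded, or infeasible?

bounded optimum

Feasible corners and P = -4x1 - 10x2:
  (44/9, 0) → P = -176/9
  (0, 0) → P = 0
The feasible region has finitely many vertices and no improving ray; the maximum is 0 at (0, 0).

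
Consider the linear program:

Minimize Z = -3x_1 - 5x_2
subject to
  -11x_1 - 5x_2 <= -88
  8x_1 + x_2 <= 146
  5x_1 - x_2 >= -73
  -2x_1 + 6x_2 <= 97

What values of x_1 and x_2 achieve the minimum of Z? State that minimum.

x_1 = 779/50, x_2 = 534/25, minimum Z = -7677/50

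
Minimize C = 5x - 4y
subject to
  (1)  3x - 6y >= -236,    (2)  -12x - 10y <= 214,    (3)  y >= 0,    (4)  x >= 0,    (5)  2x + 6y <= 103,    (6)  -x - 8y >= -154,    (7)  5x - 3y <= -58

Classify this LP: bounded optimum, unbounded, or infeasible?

infeasible

The boundaries 3x - 6y = -236 and -12x - 10y = 214 meet at (-1822/51, 365/17), but that point violates x ≥ 0. Every candidate vertex is excluded by some other constraint, so the feasible region is empty.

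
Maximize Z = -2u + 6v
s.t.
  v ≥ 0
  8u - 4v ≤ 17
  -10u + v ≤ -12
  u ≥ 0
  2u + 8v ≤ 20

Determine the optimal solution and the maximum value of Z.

u = 58/41, v = 88/41, maximum Z = 412/41

Feasible corners and Z = -2u + 6v:
  (17/8, 0) → Z = -17/4
  (6/5, 0) → Z = -12/5
  (3, 7/4) → Z = 9/2
  (58/41, 88/41) → Z = 412/41

At the optimal vertex, -10u + v = -12 and 2u + 8v = 20.
Solving simultaneously gives u = 58/41, v = 88/41.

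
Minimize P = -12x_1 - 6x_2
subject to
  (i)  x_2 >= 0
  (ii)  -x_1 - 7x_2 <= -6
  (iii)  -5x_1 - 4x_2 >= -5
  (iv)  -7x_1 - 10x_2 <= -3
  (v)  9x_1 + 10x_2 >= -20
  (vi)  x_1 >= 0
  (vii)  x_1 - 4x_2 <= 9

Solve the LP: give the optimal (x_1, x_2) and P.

Extreme points and P = -12x_1 - 6x_2:
  (11/31, 25/31) → P = -282/31
  (0, 6/7) → P = -36/7
  (0, 5/4) → P = -15/2

x_1 = 11/31, x_2 = 25/31, minimum P = -282/31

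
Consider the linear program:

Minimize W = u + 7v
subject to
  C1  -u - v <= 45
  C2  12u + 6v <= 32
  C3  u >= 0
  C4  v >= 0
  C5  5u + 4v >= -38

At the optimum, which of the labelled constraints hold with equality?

C3 and C4

Vertices and W = u + 7v:
  (0, 16/3) → W = 112/3
  (8/3, 0) → W = 8/3
  (0, 0) → W = 0

The minimum is at (0, 0). Substituting into each constraint, equality holds for C3 and C4; the remaining constraints have slack.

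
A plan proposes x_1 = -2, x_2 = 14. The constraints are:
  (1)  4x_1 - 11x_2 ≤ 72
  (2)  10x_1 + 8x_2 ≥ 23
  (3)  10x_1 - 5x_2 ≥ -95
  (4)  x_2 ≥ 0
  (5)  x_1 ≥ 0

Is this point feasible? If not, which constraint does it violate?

Constraint (5): x_1 = -2, which is not ≥ 0. All other constraints are satisfied.

not feasible — violates (5)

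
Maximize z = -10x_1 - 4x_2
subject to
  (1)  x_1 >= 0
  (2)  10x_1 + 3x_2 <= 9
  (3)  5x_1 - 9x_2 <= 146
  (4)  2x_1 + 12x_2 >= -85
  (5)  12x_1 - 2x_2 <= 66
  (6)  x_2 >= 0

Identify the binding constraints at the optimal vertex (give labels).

(1) and (6)

Feasible corners and z = -10x_1 - 4x_2:
  (0, 3) → z = -12
  (0, 0) → z = 0
  (9/10, 0) → z = -9

The maximum is at (0, 0). Substituting into each constraint, equality holds for (1) and (6); the remaining constraints have slack.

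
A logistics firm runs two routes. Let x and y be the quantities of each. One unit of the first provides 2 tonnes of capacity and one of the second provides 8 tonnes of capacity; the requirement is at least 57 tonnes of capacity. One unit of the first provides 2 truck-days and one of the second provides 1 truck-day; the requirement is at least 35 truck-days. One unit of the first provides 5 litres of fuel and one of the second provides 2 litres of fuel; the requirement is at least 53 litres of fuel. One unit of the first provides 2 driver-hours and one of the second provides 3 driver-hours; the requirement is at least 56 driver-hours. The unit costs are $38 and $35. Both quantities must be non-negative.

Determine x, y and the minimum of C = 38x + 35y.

x = 49/4, y = 21/2, minimum C = 833

Corner points and C = 38x + 35y:
  (0, 35) → C = 1225
  (57/2, 0) → C = 1083
  (277/10, 1/5) → C = 5298/5
  (49/4, 21/2) → C = 833
The feasible region is unbounded (it extends along (0, 1), (1, 0)), but C strictly increases along every unbounded feasible direction, so there is no improving ray and the minimum is attained at a vertex.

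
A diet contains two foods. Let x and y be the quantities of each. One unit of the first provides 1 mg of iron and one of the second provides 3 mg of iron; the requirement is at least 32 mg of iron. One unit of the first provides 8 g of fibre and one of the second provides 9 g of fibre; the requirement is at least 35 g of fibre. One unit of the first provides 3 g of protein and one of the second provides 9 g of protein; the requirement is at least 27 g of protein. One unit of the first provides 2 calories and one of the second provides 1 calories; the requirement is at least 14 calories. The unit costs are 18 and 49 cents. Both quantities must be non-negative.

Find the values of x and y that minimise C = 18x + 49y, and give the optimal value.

Corner points and C = 18x + 49y:
  (0, 14) → C = 686
  (32, 0) → C = 576
  (2, 10) → C = 526
The feasible region is unbounded (it extends along (0, 1), (1, 0)), but C strictly increases along every unbounded feasible direction, so there is no improving ray and the minimum is attained at a vertex.

The optimum lies where x + 3y = 32 and 2x + y = 14.
Solving simultaneously gives x = 2, y = 10.

x = 2, y = 10, minimum C = 526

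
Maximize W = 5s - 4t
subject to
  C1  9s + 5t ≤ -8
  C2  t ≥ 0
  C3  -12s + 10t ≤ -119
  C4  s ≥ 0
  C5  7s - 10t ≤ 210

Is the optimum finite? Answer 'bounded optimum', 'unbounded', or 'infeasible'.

infeasible

The boundaries 9s + 5t = -8 and -12s + 10t = -119 meet at (103/30, -389/50), but that point violates t ≥ 0. Every candidate vertex is excluded by some other constraint, so the feasible region is empty.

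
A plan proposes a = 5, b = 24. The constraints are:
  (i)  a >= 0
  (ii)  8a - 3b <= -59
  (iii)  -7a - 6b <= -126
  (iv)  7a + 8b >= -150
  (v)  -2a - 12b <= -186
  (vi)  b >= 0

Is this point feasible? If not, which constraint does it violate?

not feasible — violates (ii)

Constraint (ii): 8a - 3b = -32, which is not ≤ -59. All other constraints are satisfied.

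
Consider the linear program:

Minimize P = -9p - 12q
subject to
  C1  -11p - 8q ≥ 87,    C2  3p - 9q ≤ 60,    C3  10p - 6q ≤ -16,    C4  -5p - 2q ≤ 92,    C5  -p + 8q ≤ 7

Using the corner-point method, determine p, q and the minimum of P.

Vertices and P = -9p - 12q:
  (-325/73, -347/73) → P = 7089/73
  (-47/6, -5/48) → P = 287/4
  (-7, -9) → P = 171
  (-236/17, -192/17) → P = 4428/17
  (-125/7, -19/14) → P = 177

p = -47/6, q = -5/48, minimum P = 287/4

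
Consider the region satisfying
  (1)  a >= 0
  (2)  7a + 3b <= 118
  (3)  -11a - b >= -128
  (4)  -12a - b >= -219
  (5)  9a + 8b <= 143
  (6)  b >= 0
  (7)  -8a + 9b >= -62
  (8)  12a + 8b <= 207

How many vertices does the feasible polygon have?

Of the 28 pairwise boundary intersections, those satisfying every inequality are:
  (0, 143/8)
  (0, 0)
  (881/79, 421/79)
  (1214/107, 342/107)
  (31/4, 0)

5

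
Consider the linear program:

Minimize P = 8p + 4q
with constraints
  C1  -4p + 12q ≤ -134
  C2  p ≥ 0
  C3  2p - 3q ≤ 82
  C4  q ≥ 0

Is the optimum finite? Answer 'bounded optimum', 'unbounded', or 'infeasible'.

Extreme points and P = 8p + 4q:
  (97/2, 5) → P = 408
  (67/2, 0) → P = 268
  (41, 0) → P = 328
The feasible region has finitely many vertices and no improving ray; the minimum is 268 at (67/2, 0).

bounded optimum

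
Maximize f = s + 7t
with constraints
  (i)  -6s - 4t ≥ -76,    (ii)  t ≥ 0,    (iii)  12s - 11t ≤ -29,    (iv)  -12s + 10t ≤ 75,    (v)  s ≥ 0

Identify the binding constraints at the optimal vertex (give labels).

(i) and (iv)

Feasible corners and f = s + 7t:
  (120/19, 181/19) → f = 73
  (115/27, 227/18) → f = 4997/54
  (0, 29/11) → f = 203/11
  (0, 15/2) → f = 105/2

The maximum is at (115/27, 227/18). Substituting into each constraint, equality holds for (i) and (iv); the remaining constraints have slack.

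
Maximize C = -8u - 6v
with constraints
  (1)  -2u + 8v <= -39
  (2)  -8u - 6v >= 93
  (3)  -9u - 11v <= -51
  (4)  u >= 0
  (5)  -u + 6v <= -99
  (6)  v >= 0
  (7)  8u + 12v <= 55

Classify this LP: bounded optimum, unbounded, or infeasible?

The boundaries v = 0 and 8u + 12v = 55 meet at (55/8, 0), but that point violates -2u + 8v ≤ -39. Every candidate vertex is excluded by some other constraint, so the feasible region is empty.

infeasible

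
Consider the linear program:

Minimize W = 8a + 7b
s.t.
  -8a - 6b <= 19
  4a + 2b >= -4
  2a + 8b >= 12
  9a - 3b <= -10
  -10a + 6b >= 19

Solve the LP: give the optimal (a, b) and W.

a = -2, b = 2, minimum W = -2

Corner points and W = 8a + 7b:
  (-2, 2) → W = -2
  (-20/23, 79/46) → W = 233/46
  (-1/8, 71/24) → W = 473/24
The feasible region is unbounded (it extends along (-1, 2), (1, 3)), but W strictly increases along every unbounded feasible direction, so there is no improving ray and the minimum is attained at a vertex.

The binding constraints are 4a + 2b = -4 and 2a + 8b = 12.
Solving simultaneously gives a = -2, b = 2.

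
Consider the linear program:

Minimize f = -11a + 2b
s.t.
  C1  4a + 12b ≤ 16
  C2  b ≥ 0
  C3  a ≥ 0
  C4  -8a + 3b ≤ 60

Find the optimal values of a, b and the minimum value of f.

Extreme points and f = -11a + 2b:
  (4, 0) → f = -44
  (0, 4/3) → f = 8/3
  (0, 0) → f = 0

a = 4, b = 0, minimum f = -44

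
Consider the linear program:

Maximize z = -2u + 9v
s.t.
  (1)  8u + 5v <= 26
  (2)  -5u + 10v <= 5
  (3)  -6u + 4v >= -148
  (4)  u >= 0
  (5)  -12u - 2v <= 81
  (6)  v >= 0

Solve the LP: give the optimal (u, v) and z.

u = 47/21, v = 34/21, maximum z = 212/21

Extreme points and z = -2u + 9v:
  (47/21, 34/21) → z = 212/21
  (13/4, 0) → z = -13/2
  (0, 1/2) → z = 9/2
  (0, 0) → z = 0

The optimum lies where 8u + 5v = 26 and -5u + 10v = 5.
Solving simultaneously gives u = 47/21, v = 34/21.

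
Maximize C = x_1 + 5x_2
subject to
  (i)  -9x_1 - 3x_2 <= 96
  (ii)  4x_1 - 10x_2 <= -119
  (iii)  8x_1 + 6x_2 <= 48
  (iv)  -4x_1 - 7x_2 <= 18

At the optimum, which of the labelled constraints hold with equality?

(i) and (iii)

Corner points and C = x_1 + 5x_2:
  (-439/34, 229/34) → C = 353/17
  (-24, 40) → C = 176
  (-9/4, 11) → C = 211/4

The maximum is at (-24, 40). Substituting into each constraint, equality holds for (i) and (iii); the remaining constraints have slack.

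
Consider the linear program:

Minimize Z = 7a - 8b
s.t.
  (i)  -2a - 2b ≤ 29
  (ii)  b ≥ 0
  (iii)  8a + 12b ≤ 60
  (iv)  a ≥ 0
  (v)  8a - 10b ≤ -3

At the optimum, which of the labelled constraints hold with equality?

Corner points and Z = 7a - 8b:
  (0, 5) → Z = -40
  (141/44, 63/22) → Z = -21/44
  (0, 3/10) → Z = -12/5

The minimum is at (0, 5). Substituting into each constraint, equality holds for (iii) and (iv); the remaining constraints have slack.

(iii) and (iv)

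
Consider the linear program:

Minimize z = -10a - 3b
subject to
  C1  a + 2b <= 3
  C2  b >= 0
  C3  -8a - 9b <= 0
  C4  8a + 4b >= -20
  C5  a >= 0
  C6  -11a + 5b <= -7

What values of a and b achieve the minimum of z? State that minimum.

a = 3, b = 0, minimum z = -30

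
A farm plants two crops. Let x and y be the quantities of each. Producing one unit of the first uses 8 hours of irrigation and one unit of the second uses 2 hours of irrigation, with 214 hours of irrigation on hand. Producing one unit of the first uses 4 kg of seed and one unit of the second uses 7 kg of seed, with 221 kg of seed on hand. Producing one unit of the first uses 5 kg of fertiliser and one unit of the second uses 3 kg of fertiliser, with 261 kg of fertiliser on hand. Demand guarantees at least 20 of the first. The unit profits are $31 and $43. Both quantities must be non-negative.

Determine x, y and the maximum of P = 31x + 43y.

x = 22, y = 19, maximum P = 1499

Corner points and P = 31x + 43y:
  (107/4, 0) → P = 3317/4
  (20, 0) → P = 620
  (22, 19) → P = 1499
  (20, 141/7) → P = 10403/7

At the optimal vertex, 8x + 2y = 214 and 4x + 7y = 221.
Solving simultaneously gives x = 22, y = 19.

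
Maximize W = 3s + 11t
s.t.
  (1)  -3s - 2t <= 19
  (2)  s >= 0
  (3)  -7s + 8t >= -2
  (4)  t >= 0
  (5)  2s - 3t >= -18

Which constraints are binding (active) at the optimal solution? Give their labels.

Extreme points and W = 3s + 11t:
  (0, 0) → W = 0
  (0, 6) → W = 66
  (2/7, 0) → W = 6/7
  (30, 26) → W = 376

The maximum is at (30, 26). Substituting into each constraint, equality holds for (3) and (5); the remaining constraints have slack.

(3) and (5)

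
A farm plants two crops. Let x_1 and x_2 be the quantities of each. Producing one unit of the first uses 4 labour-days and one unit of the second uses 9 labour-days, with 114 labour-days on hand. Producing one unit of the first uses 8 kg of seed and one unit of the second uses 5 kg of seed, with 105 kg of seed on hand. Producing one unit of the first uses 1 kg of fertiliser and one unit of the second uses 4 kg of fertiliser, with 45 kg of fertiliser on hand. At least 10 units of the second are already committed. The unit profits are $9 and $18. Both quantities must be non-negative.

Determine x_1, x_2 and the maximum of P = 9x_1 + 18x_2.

Vertices and P = 9x_1 + 18x_2:
  (0, 45/4) → P = 405/2
  (0, 10) → P = 180
  (5, 10) → P = 225

x_1 = 5, x_2 = 10, maximum P = 225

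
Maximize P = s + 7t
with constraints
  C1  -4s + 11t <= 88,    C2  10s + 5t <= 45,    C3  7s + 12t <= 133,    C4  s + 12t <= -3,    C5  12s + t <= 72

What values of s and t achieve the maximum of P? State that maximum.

s = 111/23, t = -15/23, maximum P = 6/23

Vertices and P = s + 7t:
  (-1089/59, 76/59) → P = -557/59
  (111/23, -15/23) → P = 6/23
  (63/10, -18/5) → P = -189/10
The feasible region is unbounded (it extends along (1, -12), (-11, -4)), but P strictly decreases along every unbounded feasible direction, so there is no improving ray and the maximum is attained at a vertex.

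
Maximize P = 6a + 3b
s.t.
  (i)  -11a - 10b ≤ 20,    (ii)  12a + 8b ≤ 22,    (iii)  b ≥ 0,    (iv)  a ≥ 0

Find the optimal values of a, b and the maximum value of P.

a = 11/6, b = 0, maximum P = 11

Feasible corners and P = 6a + 3b:
  (11/6, 0) → P = 11
  (0, 11/4) → P = 33/4
  (0, 0) → P = 0

The binding constraints are 12a + 8b = 22 and b = 0.
Solving simultaneously gives a = 11/6, b = 0.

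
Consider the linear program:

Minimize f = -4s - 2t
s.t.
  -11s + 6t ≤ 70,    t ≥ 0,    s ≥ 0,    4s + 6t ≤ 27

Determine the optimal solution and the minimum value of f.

s = 27/4, t = 0, minimum f = -27

Extreme points and f = -4s - 2t:
  (0, 0) → f = 0
  (27/4, 0) → f = -27
  (0, 9/2) → f = -9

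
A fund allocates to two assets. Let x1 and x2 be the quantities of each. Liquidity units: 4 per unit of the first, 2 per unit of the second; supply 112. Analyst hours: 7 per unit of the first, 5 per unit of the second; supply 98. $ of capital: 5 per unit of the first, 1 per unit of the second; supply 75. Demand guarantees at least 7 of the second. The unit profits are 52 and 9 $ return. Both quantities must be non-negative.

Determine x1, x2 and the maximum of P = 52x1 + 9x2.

x1 = 9, x2 = 7, maximum P = 531

The optimum lies where 7x1 + 5x2 = 98 and x2 = 7.
Solving simultaneously gives x1 = 9, x2 = 7.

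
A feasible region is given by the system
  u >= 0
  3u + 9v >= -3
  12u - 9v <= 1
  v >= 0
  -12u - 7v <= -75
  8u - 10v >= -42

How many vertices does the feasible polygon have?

Of the 15 pairwise boundary intersections, those satisfying every inequality are:
  (341/96, 37/8)
  (97/12, 32/3)
  (57/22, 69/11)

3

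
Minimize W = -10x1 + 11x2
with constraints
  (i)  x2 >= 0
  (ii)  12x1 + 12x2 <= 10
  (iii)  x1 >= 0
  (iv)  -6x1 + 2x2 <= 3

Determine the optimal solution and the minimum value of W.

x1 = 5/6, x2 = 0, minimum W = -25/3

Vertices and W = -10x1 + 11x2:
  (5/6, 0) → W = -25/3
  (0, 0) → W = 0
  (0, 5/6) → W = 55/6

At the optimal vertex, x2 = 0 and 12x1 + 12x2 = 10.
Solving simultaneously gives x1 = 5/6, x2 = 0.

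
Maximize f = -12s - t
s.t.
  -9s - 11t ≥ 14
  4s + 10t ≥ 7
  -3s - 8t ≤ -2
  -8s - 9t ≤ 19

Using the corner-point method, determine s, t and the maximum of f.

s = -83/7, t = 59/7, maximum f = 937/7

Extreme points and f = -12s - t:
  (-217/46, 119/46) → f = 2485/46
  (-83/7, 59/7) → f = 937/7
  (-23/4, 3) → f = 66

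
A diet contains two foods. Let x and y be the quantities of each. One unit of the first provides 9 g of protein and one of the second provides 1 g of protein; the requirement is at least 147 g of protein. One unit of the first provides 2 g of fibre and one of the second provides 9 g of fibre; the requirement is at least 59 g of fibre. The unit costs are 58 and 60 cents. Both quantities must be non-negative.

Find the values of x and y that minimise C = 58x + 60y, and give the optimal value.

Corner points and C = 58x + 60y:
  (0, 147) → C = 8820
  (59/2, 0) → C = 1711
  (16, 3) → C = 1108
The feasible region is unbounded (it extends along (0, 1), (1, 0)), but C strictly increases along every unbounded feasible direction, so there is no improving ray and the minimum is attained at a vertex.

x = 16, y = 3, minimum C = 1108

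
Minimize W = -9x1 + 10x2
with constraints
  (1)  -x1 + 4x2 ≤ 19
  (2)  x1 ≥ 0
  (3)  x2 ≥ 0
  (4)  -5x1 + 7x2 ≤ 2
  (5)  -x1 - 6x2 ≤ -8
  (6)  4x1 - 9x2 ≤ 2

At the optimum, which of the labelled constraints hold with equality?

(1) and (6)

Feasible corners and W = -9x1 + 10x2:
  (125/13, 93/13) → W = -15
  (179/7, 78/7) → W = -831/7
  (44/37, 42/37) → W = 24/37
  (28/11, 10/11) → W = -152/11

The minimum is at (179/7, 78/7). Substituting into each constraint, equality holds for (1) and (6); the remaining constraints have slack.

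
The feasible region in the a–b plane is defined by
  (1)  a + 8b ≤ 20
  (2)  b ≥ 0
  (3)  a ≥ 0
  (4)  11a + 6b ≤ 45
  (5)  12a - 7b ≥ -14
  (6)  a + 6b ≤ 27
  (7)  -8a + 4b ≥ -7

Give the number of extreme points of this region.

Of the 21 pairwise boundary intersections, those satisfying every inequality are:
  (28/103, 254/103)
  (2, 9/4)
  (0, 0)
  (7/8, 0)
  (0, 2)

5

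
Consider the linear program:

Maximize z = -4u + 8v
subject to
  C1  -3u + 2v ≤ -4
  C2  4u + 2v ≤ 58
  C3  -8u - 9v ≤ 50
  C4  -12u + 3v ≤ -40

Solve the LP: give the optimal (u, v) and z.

u = 62/7, v = 79/7, maximum z = 384/7

Feasible corners and z = -4u + 8v:
  (62/7, 79/7) → z = 384/7
  (68/15, 24/5) → z = 304/15
  (311/10, -166/5) → z = -390
  (35/22, -230/33) → z = -2050/33

At the optimal vertex, -3u + 2v = -4 and 4u + 2v = 58.
Solving simultaneously gives u = 62/7, v = 79/7.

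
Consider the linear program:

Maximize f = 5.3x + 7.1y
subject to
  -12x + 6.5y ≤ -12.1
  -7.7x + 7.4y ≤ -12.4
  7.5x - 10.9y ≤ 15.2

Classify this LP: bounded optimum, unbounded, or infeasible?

unbounded

From the feasible point (2268/2843, -2404/2843), moving in the direction (10.9, 7.5) keeps every constraint satisfied while f increases without bound.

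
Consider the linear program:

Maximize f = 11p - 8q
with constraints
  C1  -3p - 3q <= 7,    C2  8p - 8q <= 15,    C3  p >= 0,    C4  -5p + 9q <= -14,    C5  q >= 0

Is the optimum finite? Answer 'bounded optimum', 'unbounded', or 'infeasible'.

infeasible

The boundaries 8p - 8q = 15 and p = 0 meet at (0, -15/8), but that point violates q ≥ 0. Every candidate vertex is excluded by some other constraint, so the feasible region is empty.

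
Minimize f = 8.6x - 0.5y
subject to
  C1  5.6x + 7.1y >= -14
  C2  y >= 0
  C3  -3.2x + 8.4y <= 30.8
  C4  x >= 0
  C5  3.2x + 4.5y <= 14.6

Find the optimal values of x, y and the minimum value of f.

x = 0, y = 146/45, minimum f = -73/45

Extreme points and f = 8.6x - 0.5y:
  (0, 0) → f = 0
  (73/16, 0) → f = 3139/80
  (0, 146/45) → f = -73/45

At the optimal vertex, x = 0 and 3.2x + 4.5y = 14.6.
Solving simultaneously gives x = 0, y = 146/45.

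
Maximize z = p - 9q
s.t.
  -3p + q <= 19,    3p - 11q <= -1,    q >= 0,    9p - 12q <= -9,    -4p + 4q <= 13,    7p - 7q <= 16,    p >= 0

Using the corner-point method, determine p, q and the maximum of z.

p = 0, q = 3/4, maximum z = -27/4

Feasible corners and z = p - 9q:
  (85/7, 69/7) → z = -536/7
  (0, 3/4) → z = -27/4
  (0, 13/4) → z = -117/4
The feasible region is unbounded (it extends along (1, 1)), but z strictly decreases along every unbounded feasible direction, so there is no improving ray and the maximum is attained at a vertex.

The binding constraints are 9p - 12q = -9 and p = 0.
Solving simultaneously gives p = 0, q = 3/4.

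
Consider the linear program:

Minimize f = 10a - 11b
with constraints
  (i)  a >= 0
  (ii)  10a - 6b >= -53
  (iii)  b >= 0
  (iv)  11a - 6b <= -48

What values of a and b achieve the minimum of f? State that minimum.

a = 5, b = 103/6, minimum f = -833/6

Extreme points and f = 10a - 11b:
  (0, 53/6) → f = -583/6
  (0, 8) → f = -88
  (5, 103/6) → f = -833/6

The optimum lies where 10a - 6b = -53 and 11a - 6b = -48.
Solving simultaneously gives a = 5, b = 103/6.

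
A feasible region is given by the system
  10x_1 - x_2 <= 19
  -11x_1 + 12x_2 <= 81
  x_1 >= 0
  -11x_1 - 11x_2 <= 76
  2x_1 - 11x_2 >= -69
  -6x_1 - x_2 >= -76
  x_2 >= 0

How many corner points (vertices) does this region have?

4

Of the 21 pairwise boundary intersections, those satisfying every inequality are:
  (139/54, 182/27)
  (19/10, 0)
  (0, 69/11)
  (0, 0)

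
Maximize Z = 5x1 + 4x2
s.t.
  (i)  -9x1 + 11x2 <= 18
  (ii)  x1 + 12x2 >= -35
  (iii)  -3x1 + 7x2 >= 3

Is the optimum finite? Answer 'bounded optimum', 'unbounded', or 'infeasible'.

unbounded

From the feasible point (-31/10, -9/10), moving in the direction (11, 9) keeps every constraint satisfied while Z increases without bound.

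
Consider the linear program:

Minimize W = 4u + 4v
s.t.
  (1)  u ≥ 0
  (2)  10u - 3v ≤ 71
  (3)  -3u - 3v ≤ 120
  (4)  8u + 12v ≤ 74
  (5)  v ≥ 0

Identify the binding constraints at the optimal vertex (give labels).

(1) and (5)

Vertices and W = 4u + 4v:
  (0, 37/6) → W = 74/3
  (0, 0) → W = 0
  (179/24, 43/36) → W = 623/18
  (71/10, 0) → W = 142/5

The minimum is at (0, 0). Substituting into each constraint, equality holds for (1) and (5); the remaining constraints have slack.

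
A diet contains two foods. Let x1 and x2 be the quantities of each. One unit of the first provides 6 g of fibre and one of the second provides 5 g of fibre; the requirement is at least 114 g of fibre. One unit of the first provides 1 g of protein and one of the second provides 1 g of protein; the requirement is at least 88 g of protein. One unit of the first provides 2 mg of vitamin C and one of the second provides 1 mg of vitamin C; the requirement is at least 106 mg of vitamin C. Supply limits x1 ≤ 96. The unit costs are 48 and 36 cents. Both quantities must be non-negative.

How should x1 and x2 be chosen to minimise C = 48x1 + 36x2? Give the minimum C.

Extreme points and C = 48x1 + 36x2:
  (0, 106) → C = 3816
  (88, 0) → C = 4224
  (96, 0) → C = 4608
  (18, 70) → C = 3384
The feasible region is unbounded (it extends along (0, 1)), but C strictly increases along every unbounded feasible direction, so there is no improving ray and the minimum is attained at a vertex.

The binding constraints are x1 + x2 = 88 and 2x1 + x2 = 106.
Solving simultaneously gives x1 = 18, x2 = 70.

x1 = 18, x2 = 70, minimum C = 3384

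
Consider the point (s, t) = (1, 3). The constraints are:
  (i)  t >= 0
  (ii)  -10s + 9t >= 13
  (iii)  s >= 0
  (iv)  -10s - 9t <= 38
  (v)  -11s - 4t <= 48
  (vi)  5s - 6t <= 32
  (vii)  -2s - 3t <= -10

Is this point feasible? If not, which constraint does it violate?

feasible

(i): 3 ≥ 0 ✓
(ii): 17 ≥ 13 ✓
(iii): 1 ≥ 0 ✓
(iv): -37 ≤ 38 ✓
(v): -23 ≤ 48 ✓
(vi): -13 ≤ 32 ✓
(vii): -11 ≤ -10 ✓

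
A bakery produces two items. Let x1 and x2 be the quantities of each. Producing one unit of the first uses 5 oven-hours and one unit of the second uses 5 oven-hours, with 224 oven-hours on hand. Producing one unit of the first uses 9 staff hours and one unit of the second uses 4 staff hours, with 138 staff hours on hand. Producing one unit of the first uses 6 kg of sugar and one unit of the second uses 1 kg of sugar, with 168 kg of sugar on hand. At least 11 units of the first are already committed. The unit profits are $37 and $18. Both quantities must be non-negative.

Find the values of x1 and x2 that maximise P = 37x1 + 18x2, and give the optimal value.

x1 = 11, x2 = 39/4, maximum P = 1165/2

Corner points and P = 37x1 + 18x2:
  (46/3, 0) → P = 1702/3
  (11, 0) → P = 407
  (11, 39/4) → P = 1165/2

The optimum lies where 9x1 + 4x2 = 138 and x1 = 11.
Solving simultaneously gives x1 = 11, x2 = 39/4.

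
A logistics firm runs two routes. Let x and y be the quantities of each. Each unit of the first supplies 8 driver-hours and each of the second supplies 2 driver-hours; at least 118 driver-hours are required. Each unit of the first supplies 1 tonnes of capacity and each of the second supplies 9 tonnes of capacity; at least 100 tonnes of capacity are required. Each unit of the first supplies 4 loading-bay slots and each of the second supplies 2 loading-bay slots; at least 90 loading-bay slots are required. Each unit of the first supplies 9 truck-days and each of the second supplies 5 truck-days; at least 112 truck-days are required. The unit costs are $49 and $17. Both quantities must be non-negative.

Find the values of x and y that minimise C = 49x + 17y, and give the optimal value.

x = 7, y = 31, minimum C = 870

Corner points and C = 49x + 17y:
  (0, 59) → C = 1003
  (100, 0) → C = 4900
  (7, 31) → C = 870
  (305/17, 155/17) → C = 17580/17
The feasible region is unbounded (it extends along (0, 1), (1, 0)), but C strictly increases along every unbounded feasible direction, so there is no improving ray and the minimum is attained at a vertex.

The optimum lies where 8x + 2y = 118 and 4x + 2y = 90.
Solving simultaneously gives x = 7, y = 31.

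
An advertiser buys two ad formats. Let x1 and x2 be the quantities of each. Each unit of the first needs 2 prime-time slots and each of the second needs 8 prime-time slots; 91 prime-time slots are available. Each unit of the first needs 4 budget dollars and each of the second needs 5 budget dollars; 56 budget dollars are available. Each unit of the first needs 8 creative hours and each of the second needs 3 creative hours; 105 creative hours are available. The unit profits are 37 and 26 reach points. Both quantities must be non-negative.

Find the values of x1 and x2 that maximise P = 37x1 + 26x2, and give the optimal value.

x1 = 51/4, x2 = 1, maximum P = 1991/4

Corner points and P = 37x1 + 26x2:
  (0, 0) → P = 0
  (0, 56/5) → P = 1456/5
  (105/8, 0) → P = 3885/8
  (51/4, 1) → P = 1991/4

The optimum lies where 4x1 + 5x2 = 56 and 8x1 + 3x2 = 105.
Solving simultaneously gives x1 = 51/4, x2 = 1.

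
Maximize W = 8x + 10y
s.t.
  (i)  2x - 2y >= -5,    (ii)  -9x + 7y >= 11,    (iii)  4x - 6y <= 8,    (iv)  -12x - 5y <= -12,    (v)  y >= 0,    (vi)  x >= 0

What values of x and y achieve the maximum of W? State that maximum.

Feasible corners and W = 8x + 10y:
  (13/4, 23/4) → W = 167/2
  (0, 5/2) → W = 25
  (29/129, 80/43) → W = 2632/129
  (0, 12/5) → W = 24

At the optimal vertex, 2x - 2y = -5 and -9x + 7y = 11.
Solving simultaneously gives x = 13/4, y = 23/4.

x = 13/4, y = 23/4, maximum W = 167/2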